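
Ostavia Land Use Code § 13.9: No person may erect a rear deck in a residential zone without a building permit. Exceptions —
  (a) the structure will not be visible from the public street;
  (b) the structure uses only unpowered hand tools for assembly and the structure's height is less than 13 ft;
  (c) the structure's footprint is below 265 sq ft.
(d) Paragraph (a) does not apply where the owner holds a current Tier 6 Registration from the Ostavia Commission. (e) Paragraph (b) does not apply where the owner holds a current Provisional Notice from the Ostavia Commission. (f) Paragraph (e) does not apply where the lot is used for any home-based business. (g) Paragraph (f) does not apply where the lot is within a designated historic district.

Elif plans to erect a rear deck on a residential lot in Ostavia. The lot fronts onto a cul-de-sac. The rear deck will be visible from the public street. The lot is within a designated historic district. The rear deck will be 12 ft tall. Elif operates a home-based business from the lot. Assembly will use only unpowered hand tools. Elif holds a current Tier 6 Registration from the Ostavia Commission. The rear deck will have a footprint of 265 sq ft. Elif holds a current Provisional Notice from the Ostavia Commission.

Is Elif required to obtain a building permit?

Exception (a) requires that the structure will not be visible from the public street; but the structure will be visible from the street, so (a) is unavailable.
Exception (b) is satisfied on its face — assembly uses only hand tools; the structure's height is 12 ft, less than the 13 ft limit. Turning to paragraphs (e)–(g): (e) operates against (b): a current Provisional Notice is held. (f) applies (a home-based business operates on the lot), but is set aside by (g): (g) is engaged — the lot is in a historic district. (b) is therefore removed.
Exception (c) requires that the structure's footprint is below 265 sq ft; but the structure's footprint is 265 sq ft, not below 265 sq ft, so (c) is unavailable.
Every exception is unavailable, so the rule governs.

Yes — Elif must obtain a building permit.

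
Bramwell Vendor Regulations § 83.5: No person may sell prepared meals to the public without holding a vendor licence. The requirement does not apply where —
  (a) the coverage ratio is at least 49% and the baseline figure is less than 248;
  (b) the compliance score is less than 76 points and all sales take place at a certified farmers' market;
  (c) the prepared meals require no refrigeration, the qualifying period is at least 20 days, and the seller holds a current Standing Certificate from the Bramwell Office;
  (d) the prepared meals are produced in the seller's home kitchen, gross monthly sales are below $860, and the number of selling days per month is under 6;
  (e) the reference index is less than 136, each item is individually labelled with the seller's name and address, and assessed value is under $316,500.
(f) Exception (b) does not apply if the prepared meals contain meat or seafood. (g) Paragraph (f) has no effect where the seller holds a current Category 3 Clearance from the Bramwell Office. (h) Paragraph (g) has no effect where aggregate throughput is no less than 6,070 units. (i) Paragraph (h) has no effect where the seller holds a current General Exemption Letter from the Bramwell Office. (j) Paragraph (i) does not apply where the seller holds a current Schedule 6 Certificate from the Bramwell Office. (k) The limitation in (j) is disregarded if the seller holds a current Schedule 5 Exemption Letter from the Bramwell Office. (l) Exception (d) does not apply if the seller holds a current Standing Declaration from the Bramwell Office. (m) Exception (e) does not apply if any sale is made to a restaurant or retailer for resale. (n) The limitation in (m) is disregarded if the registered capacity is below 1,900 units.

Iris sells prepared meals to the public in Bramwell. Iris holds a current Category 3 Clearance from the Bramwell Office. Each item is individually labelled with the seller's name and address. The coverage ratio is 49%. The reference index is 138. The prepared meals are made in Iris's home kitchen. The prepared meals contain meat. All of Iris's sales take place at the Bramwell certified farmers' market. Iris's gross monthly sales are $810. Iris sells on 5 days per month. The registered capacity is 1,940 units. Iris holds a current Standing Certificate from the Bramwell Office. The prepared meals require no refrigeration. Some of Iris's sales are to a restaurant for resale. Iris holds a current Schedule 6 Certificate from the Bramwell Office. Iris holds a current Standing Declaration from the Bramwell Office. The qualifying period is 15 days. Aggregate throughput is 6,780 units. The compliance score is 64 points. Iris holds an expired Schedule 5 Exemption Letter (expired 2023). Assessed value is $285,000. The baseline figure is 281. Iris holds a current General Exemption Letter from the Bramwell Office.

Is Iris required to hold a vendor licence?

Yes — Iris must hold a vendor licence.

Exception (a) does not apply: the baseline figure is 281, not less than 248.
All of (b)'s requirements are met (the compliance score is 64 points, less than the 76 points limit; all sales are at a certified farmers' market). However, paragraphs (f)–(k) must be considered: (f) operates against (b): the prepared meals contain meat. (g) would limit (f) — a current Category 3 Clearance is held — but (h) sets (g) aside: (h) operates against (g): aggregate throughput is 6,780 units, meeting the 6,070 units threshold. (i) is engaged (a current General Exemption Letter is held), but is overridden by (j): (j) is triggered — a current Schedule 6 Certificate is held. (k) is inapplicable (no current Schedule 5 Exemption Letter is held), so (j) stands. So (b) is unavailable.
Exception (c) requires that the qualifying period is at least 20 days; but the qualifying period is 15 days, short of 20 days, so (c) is unavailable.
Exception (d): the prepared meals are home-kitchen produced; gross monthly sales are $810, below the $860 limit; the number of selling days per month is 5, under the 6 limit — every condition holds. However, paragraph (l) must be considered: (l) is triggered — a current Standing Declaration is held. So (d) is unavailable.
Exception (e) does not apply: the reference index is 138, not less than 136.
No exception displaces § 83.5.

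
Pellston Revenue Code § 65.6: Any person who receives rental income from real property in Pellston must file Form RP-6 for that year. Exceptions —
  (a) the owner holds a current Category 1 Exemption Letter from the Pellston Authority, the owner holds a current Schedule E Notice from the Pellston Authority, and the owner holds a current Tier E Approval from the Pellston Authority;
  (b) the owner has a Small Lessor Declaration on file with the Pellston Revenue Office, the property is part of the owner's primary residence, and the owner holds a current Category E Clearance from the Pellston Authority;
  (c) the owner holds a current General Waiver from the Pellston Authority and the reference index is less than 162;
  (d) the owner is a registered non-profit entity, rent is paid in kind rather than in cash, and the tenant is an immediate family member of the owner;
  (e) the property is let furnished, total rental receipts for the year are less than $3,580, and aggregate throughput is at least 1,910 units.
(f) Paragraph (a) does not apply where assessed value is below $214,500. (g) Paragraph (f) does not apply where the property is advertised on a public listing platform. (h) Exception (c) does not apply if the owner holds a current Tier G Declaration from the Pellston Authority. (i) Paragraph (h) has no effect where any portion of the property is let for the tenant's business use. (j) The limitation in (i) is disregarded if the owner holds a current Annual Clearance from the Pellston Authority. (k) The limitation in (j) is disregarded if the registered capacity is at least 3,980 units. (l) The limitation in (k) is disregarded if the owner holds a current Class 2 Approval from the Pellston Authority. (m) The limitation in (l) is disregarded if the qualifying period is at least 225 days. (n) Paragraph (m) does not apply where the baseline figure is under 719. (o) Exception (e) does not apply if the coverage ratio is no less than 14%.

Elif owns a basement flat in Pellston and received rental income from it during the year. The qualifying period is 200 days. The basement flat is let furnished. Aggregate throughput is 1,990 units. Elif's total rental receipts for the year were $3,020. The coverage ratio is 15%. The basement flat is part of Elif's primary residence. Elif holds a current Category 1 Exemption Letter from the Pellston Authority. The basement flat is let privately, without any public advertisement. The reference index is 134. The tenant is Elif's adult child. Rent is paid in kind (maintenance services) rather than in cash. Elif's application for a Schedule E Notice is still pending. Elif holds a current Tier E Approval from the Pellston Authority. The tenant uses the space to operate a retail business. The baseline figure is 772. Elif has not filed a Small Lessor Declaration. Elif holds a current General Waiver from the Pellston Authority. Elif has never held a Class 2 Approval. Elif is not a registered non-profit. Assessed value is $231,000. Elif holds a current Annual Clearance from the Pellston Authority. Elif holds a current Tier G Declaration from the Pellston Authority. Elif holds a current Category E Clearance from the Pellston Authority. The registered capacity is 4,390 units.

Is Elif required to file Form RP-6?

Exception (a) does not apply: no current Schedule E Notice is held.
Exception (b) does not apply: no Small Lessor Declaration is on file.
Exception (c) is satisfied on its face — a current General Waiver is held; the reference index is 134, less than the 162 limit. As to paragraphs (h)–(n): (h) would limit (c) — a current Tier G Declaration is held — but (i) sets (h) aside: (i) applies — the space is let for business use. (j) would limit (i) — a current Annual Clearance is held — but (k) sets (j) aside: (k) operates against (j): the registered capacity is 4,390 units, meeting the 3,980 units threshold. (l), which would lift (k), is not engaged — no current Class 2 Approval is held. Exception (c) stands.
Exception (d) fails — Elif is not a registered non-profit.
All of (e)'s requirements are met (the property is let furnished; total rental receipts for the year are $3,020, less than the $3,580 limit; aggregate throughput is 1,990 units, meeting the 1,910 units threshold). But applying paragraph (o): (o) operates against (e): the coverage ratio is 15%, meeting the 14% threshold. (e) is therefore removed.

No — exception (c) applies; Elif is not required to file Form RP-6.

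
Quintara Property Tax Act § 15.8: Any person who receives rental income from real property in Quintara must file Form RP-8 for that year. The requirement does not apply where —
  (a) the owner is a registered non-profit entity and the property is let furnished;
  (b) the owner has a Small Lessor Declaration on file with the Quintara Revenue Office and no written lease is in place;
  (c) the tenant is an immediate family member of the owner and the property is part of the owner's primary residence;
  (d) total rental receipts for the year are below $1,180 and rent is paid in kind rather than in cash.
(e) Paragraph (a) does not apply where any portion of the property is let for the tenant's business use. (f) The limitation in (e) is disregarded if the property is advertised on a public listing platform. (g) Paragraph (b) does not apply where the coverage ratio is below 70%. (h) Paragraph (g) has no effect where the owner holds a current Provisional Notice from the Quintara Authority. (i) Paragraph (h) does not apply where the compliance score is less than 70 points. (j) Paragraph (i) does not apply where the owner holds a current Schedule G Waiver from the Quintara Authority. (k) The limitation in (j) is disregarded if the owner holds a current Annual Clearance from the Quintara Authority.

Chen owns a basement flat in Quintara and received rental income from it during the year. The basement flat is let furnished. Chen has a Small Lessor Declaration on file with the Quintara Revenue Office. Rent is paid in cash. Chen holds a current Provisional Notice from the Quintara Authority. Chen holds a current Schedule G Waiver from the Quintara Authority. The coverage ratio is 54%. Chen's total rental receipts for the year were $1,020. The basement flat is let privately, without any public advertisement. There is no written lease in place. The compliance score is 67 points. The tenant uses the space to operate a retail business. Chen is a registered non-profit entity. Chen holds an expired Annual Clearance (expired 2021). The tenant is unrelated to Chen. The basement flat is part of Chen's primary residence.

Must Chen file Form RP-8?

Exception (a): Chen is a registered non-profit; the property is let furnished — every condition holds. However, paragraphs (e)–(f) must be considered: (e) operates against (a): the space is let for business use. (f), which would lift (e), does not operate here — the property is let privately without advertisement. Exception (a) does not apply.
Exception (b)'s conditions are all satisfied: a Small Lessor Declaration is on file; there is no written lease. As to paragraphs (g)–(k): (g) would limit (b) — the coverage ratio is 54%, below the 70% limit — but (h) sets (g) aside: (h) operates against (g): a current Provisional Notice is held. (i) would limit (h) — the compliance score is 67 points, less than the 70 points limit — but (j) sets (i) aside: (j) operates against (i): a current Schedule G Waiver is held. (k), which would lift (j), is not engaged — the Annual Clearance is not current. So (b) applies.
Exception (c) does not apply: the tenant is unrelated to the owner.
Exception (d) fails — rent is paid in cash.

No — exception (b) applies; Chen is not required to file Form RP-8.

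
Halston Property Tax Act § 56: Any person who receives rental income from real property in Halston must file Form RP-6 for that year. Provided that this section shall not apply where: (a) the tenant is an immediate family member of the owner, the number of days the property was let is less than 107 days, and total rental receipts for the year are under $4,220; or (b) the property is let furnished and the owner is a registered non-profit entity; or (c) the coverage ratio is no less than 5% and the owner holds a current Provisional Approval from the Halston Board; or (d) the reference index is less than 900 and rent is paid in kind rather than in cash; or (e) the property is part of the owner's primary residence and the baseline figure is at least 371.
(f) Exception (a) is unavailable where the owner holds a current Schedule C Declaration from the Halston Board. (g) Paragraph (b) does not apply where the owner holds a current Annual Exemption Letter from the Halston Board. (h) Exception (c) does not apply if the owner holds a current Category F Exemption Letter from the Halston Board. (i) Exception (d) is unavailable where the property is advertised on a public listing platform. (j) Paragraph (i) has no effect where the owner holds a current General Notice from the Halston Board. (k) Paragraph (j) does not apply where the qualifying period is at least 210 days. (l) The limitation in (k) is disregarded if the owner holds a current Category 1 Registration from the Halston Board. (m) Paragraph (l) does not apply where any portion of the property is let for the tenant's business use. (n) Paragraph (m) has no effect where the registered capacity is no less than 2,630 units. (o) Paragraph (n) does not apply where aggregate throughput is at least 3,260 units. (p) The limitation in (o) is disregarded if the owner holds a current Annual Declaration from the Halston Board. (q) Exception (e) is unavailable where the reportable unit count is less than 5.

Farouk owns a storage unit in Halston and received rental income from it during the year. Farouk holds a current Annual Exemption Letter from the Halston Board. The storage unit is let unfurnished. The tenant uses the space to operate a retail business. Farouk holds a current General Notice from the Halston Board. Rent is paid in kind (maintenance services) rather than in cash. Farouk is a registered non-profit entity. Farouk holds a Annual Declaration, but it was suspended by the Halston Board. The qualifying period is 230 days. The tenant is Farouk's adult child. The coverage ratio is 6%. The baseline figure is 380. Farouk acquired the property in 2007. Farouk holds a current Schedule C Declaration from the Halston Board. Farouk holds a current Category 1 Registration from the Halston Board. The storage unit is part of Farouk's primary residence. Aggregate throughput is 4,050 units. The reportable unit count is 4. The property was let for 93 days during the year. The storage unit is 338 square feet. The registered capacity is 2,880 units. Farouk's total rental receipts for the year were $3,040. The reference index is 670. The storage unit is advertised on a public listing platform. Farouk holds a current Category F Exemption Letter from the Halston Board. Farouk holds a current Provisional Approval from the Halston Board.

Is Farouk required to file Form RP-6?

Yes — Farouk must file Form RP-6.

Exception (a)'s conditions are all satisfied: the tenant is an immediate family member; the number of days the property was let is 93 days, less than the 107 days limit; total rental receipts for the year are $3,040, under the $4,220 limit. But: (f) operates against (a): a current Schedule C Declaration is held. Exception (a) does not apply.
Exception (b) fails — the property is let unfurnished.
Exception (c) is satisfied on its face — the coverage ratio is 6%, meeting the 5% threshold; a current Provisional Approval is held. Turning to paragraph (h): (h) applies — a current Category F Exemption Letter is held. So (c) is unavailable.
Exception (d)'s conditions are all satisfied: the reference index is 670, less than the 900 limit; rent is paid in kind. However, paragraphs (i)–(p) must be considered: (i) operates against (d): the property is publicly advertised. (j) would limit (i) — a current General Notice is held — but (k) sets (j) aside: (k) operates against (j): the qualifying period is 230 days, meeting the 210 days threshold. (l) would limit (k) — a current Category 1 Registration is held — but (m) sets (l) aside: (m) operates against (l): the space is let for business use. (n) would limit (m) — the registered capacity is 2,880 units, meeting the 2,630 units threshold — but (o) sets (n) aside: (o) is triggered — aggregate throughput is 4,050 units, meeting the 3,260 units threshold. (p), which would lift (o), is not engaged — no current Annual Declaration is held. Exception (d) does not apply.
All of (e)'s requirements are met (the storage unit is part of the primary residence; the baseline figure is 380, meeting the 371 threshold). However, paragraph (q) must be considered: (q) is engaged — the reportable unit count is 4, less than the 5 limit. (e) is therefore removed.
Every exception is unavailable, so the rule governs.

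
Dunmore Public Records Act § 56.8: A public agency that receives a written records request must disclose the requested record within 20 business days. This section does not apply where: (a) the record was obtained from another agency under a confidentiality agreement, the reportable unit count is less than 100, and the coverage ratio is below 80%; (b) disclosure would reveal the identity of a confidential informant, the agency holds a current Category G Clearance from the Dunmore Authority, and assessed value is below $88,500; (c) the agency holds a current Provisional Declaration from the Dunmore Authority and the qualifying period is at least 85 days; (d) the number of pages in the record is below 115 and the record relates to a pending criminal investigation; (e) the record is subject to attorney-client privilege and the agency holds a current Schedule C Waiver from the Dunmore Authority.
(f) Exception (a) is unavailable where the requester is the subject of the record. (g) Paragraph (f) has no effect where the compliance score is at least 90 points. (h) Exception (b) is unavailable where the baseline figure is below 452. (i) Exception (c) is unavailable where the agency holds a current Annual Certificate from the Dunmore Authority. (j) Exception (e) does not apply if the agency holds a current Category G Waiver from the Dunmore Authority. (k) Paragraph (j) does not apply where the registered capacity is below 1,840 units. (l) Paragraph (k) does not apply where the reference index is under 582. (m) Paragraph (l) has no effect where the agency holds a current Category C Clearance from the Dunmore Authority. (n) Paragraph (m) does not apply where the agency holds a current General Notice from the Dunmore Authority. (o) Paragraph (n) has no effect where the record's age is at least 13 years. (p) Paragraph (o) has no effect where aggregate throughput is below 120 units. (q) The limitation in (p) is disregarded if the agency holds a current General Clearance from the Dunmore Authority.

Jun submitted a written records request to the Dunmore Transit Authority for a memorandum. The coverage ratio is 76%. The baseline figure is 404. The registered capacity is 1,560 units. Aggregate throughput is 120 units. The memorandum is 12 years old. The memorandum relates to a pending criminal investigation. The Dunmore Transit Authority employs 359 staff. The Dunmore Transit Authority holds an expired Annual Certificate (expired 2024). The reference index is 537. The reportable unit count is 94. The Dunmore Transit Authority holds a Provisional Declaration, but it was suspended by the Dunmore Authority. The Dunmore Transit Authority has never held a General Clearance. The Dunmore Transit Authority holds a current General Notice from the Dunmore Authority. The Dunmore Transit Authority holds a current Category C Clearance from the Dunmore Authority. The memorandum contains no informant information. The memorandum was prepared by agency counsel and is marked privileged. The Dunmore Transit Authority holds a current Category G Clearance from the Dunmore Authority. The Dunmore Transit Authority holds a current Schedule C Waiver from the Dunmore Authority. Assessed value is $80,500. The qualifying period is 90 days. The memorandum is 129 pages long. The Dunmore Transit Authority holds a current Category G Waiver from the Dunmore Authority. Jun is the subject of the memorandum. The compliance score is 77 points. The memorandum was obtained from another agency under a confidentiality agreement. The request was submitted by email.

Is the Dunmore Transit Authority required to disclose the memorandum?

Yes — the Dunmore Transit Authority must disclose the memorandum.

Exception (a) is satisfied on its face — the memorandum was obtained under a confidentiality agreement; the reportable unit count is 94, less than the 100 limit; the coverage ratio is 76%, below the 80% limit. Turning to paragraphs (f)–(g): (f) operates against (a): Jun is the subject of the memorandum. (g) is not triggered (the compliance score is 77 points, short of 90 points), so (f) stands. (a) is therefore removed.
Exception (b) fails — the memorandum contains no informant information.
Exception (c) does not apply: no current Provisional Declaration is held.
Exception (d) fails — the number of pages in the record is 129, not below 115.
Exception (e): the memorandum is privileged; a current Schedule C Waiver is held — every condition holds. But: (j) operates against (e): a current Category G Waiver is held. (k) would limit (j) — the registered capacity is 1,560 units, below the 1,840 units limit — but (l) sets (k) aside: (l) is triggered — the reference index is 537, under the 582 limit. (m) operates (a current Category C Clearance is held), but is set aside by (n): (n) operates against (m): a current General Notice is held. (o), which would lift (n), is not engaged — the record's age is 12 years, short of 13 years. So (e) is unavailable.
Every exception is unavailable, so the rule governs.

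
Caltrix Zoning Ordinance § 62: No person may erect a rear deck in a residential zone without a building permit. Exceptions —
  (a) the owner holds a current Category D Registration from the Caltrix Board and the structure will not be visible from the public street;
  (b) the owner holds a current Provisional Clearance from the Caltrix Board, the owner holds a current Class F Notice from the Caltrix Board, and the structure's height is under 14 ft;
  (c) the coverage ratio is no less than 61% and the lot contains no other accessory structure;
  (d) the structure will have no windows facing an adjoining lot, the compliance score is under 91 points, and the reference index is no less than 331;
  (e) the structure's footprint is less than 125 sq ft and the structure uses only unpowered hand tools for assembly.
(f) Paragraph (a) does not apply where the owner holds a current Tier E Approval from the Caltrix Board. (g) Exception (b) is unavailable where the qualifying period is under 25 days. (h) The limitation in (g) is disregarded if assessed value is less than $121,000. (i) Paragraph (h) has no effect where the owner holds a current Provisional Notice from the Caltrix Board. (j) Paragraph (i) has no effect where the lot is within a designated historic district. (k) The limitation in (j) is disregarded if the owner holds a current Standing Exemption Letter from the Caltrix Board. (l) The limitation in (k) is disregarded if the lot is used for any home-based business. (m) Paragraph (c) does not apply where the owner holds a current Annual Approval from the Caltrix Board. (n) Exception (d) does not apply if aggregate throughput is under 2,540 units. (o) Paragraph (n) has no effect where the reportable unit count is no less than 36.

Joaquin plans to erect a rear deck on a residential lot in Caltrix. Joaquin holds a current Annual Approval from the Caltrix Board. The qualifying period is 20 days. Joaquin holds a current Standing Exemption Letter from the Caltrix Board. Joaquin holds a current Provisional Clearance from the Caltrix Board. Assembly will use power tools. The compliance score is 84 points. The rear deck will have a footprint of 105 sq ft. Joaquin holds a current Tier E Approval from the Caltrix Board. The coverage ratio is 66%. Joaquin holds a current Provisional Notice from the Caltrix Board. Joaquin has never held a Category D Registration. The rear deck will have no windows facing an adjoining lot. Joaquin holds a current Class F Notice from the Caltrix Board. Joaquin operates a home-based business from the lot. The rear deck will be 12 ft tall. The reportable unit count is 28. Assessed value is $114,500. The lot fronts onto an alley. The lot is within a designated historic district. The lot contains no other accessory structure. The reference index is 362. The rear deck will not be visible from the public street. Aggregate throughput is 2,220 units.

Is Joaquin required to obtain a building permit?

Exception (a) requires that the owner holds a current Category D Registration from the Caltrix Board; but no current Category D Registration is held, so (a) is unavailable.
All of (b)'s requirements are met (a current Provisional Clearance is held; a current Class F Notice is held; the structure's height is 12 ft, under the 14 ft limit). Considering the limiting provisions: (g) is triggered (the qualifying period is 20 days, under the 25 days limit), but is overridden by (h): (h) operates against (g): assessed value is $114,500, less than the $121,000 limit. (i) would limit (h) — a current Provisional Notice is held — but (j) sets (i) aside: (j) is engaged — the lot is in a historic district. (k) is triggered (a current Standing Exemption Letter is held), but yields to (l): (l) applies — a home-based business operates on the lot. So (b) applies.
Exception (c) is satisfied on its face — the coverage ratio is 66%, meeting the 61% threshold; the lot has no other accessory structure. But: (m) operates against (c): a current Annual Approval is held. So (c) is unavailable.
All of (d)'s requirements are met (no windows face an adjoining lot; the compliance score is 84 points, under the 91 points limit; the reference index is 362, meeting the 331 threshold). But applying paragraphs (n)–(o): (n) operates — aggregate throughput is 2,220 units, under the 2,540 units limit. (o), which would lift (n), is not engaged — the reportable unit count is 28, short of 36. Exception (d) does not apply.
Exception (e) does not apply: assembly uses power tools.

No — exception (b) applies; Joaquin does not need a building permit.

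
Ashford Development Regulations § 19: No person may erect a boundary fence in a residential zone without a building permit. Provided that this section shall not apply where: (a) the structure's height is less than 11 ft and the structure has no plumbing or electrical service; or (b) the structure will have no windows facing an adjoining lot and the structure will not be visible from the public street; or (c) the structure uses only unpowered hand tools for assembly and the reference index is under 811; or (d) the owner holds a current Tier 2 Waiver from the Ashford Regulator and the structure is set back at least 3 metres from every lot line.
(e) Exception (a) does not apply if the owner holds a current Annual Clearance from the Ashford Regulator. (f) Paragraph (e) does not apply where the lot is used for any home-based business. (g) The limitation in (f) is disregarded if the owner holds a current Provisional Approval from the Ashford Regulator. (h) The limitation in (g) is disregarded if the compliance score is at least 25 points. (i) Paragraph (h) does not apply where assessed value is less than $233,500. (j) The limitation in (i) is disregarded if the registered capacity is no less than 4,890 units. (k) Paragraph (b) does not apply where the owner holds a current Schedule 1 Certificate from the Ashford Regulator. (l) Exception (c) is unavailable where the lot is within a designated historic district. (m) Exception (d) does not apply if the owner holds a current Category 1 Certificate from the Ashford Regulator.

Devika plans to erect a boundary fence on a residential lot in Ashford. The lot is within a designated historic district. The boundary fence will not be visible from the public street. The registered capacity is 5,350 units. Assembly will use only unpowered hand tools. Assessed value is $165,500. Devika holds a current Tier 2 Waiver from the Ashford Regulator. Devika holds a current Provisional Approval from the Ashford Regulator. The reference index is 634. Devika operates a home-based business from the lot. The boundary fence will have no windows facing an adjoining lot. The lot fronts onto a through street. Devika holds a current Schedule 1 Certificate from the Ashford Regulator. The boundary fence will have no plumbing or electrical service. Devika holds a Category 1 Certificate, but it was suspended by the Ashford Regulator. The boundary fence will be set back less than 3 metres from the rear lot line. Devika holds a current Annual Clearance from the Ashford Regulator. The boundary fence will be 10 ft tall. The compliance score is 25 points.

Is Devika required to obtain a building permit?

Exception (a): the structure's height is 10 ft, less than the 11 ft limit; there is no plumbing or electrical service — every condition holds. As to paragraphs (e)–(j): (e) operates (a current Annual Clearance is held), but is itself disapplied by (f): (f) operates against (e): a home-based business operates on the lot. (g) applies (a current Provisional Approval is held), but is overridden by (h): (h) operates against (g): the compliance score is 25 points, meeting the 25 points threshold. (i) is engaged (assessed value is $165,500, less than the $233,500 limit), but is itself disapplied by (j): (j) operates against (i): the registered capacity is 5,350 units, meeting the 4,890 units threshold. Exception (a) stands.
Exception (b): no windows face an adjoining lot; the structure will not be visible from the street — every condition holds. But: (k) operates — a current Schedule 1 Certificate is held. Exception (b) does not apply.
Exception (c) is satisfied on its face — assembly uses only hand tools; the reference index is 634, under the 811 limit. But: (l) operates against (c): the lot is in a historic district. Exception (c) does not apply.
Exception (d) requires that the structure is set back at least 3 metres from every lot line; but the rear setback is under 3 m, so (d) is unavailable.

No — exception (a) applies; Devika does not need a building permit.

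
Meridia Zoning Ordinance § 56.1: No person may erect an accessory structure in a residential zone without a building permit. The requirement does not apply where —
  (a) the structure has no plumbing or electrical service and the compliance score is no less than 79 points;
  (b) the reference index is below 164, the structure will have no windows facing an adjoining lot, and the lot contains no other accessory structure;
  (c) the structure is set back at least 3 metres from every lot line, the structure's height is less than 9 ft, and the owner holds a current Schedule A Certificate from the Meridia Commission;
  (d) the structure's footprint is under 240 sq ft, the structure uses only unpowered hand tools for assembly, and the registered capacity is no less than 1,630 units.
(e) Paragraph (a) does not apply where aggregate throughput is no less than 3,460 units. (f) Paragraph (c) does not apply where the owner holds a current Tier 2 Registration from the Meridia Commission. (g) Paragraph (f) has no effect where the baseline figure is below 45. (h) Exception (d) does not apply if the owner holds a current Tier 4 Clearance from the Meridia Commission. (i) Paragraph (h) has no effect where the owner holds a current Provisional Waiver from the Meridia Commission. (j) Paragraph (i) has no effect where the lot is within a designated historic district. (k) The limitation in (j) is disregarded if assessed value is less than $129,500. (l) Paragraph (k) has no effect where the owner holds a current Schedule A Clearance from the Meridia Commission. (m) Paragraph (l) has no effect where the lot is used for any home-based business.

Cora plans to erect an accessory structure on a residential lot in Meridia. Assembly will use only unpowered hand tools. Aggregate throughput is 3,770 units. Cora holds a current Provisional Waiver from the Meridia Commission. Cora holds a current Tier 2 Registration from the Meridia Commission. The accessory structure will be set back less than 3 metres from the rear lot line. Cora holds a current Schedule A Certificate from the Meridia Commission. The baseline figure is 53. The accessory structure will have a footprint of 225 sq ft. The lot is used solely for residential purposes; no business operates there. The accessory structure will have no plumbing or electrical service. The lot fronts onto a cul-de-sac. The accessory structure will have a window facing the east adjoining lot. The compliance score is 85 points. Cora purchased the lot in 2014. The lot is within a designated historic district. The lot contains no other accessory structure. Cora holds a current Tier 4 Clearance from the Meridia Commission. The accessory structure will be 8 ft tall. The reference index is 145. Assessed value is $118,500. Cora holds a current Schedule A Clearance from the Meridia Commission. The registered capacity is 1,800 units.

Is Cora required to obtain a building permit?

All of (a)'s requirements are met (there is no plumbing or electrical service; the compliance score is 85 points, meeting the 79 points threshold). But applying paragraph (e): (e) operates against (a): aggregate throughput is 3,770 units, meeting the 3,460 units threshold. (a) is therefore removed.
Exception (b) requires that the structure will have no windows facing an adjoining lot; but a window faces an adjoining lot, so (b) is unavailable.
Exception (c) fails — the rear setback is under 3 m.
Exception (d)'s conditions are all satisfied: the structure's footprint is 225 sq ft, under the 240 sq ft limit; assembly uses only hand tools; the registered capacity is 1,800 units, meeting the 1,630 units threshold. However, paragraphs (h)–(m) must be considered: (h) operates against (d): a current Tier 4 Clearance is held. (i) would limit (h) — a current Provisional Waiver is held — but (j) sets (i) aside: (j) is engaged — the lot is in a historic district. (k) would limit (j) — assessed value is $118,500, less than the $129,500 limit — but (l) sets (k) aside: (l) is triggered — a current Schedule A Clearance is held. (m), which would lift (l), is not engaged — the lot is solely residential. (d) is therefore removed.
Every exception is unavailable, so the rule governs.

Yes — Cora must obtain a building permit.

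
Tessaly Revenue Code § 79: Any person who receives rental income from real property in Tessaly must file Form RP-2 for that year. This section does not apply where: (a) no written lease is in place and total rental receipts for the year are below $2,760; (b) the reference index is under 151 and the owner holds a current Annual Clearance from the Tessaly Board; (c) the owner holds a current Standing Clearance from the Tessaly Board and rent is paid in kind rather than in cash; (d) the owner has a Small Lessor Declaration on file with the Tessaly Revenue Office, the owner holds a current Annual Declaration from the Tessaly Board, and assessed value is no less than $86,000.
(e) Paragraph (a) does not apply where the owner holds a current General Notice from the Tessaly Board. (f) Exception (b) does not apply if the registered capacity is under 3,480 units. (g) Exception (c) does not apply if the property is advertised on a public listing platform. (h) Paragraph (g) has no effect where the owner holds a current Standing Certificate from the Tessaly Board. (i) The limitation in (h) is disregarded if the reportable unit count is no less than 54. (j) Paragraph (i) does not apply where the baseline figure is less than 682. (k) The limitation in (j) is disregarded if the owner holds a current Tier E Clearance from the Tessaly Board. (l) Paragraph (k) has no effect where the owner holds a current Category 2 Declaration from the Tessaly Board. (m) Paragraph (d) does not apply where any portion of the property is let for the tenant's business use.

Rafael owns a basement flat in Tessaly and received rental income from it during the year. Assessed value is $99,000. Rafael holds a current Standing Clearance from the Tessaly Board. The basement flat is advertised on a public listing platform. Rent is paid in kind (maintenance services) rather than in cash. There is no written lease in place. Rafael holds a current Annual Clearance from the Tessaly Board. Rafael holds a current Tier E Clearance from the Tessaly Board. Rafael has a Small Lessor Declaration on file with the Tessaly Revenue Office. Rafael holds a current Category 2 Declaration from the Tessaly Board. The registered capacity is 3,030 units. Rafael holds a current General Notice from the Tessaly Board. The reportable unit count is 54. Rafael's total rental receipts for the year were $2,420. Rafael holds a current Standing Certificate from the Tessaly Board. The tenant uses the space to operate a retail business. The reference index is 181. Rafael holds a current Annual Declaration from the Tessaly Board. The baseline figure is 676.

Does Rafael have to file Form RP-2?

Exception (a) is satisfied on its face — there is no written lease; total rental receipts for the year are $2,420, below the $2,760 limit. Turning to paragraph (e): (e) operates against (a): a current General Notice is held. (a) is therefore removed.
Exception (b) fails — the reference index is 181, not under 151.
All of (c)'s requirements are met (a current Standing Clearance is held; rent is paid in kind). As to paragraphs (g)–(l): (g) would limit (c) — the property is publicly advertised — but (h) sets (g) aside: (h) operates — a current Standing Certificate is held. (i) applies (the reportable unit count is 54, meeting the 54 threshold), but yields to (j): (j) is triggered — the baseline figure is 676, less than the 682 limit. (k) operates (a current Tier E Clearance is held), but is itself disapplied by (l): (l) applies — a current Category 2 Declaration is held. So (c) applies.
Exception (d) is satisfied on its face — a Small Lessor Declaration is on file; a current Annual Declaration is held; assessed value is $99,000, meeting the $86,000 threshold. However, paragraph (m) must be considered: (m) is engaged — the space is let for business use. (d) is therefore removed.

No — exception (c) applies; Rafael is not required to file Form RP-2.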